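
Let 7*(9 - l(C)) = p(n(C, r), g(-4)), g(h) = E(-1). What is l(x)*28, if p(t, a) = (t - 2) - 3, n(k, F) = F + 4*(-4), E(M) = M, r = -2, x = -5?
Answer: 344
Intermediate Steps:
n(k, F) = -16 + F (n(k, F) = F - 16 = -16 + F)
g(h) = -1
p(t, a) = -5 + t (p(t, a) = (-2 + t) - 3 = -5 + t)
l(C) = 86/7 (l(C) = 9 - (-5 + (-16 - 2))/7 = 9 - (-5 - 18)/7 = 9 - ⅐*(-23) = 9 + 23/7 = 86/7)
l(x)*28 = (86/7)*28 = 344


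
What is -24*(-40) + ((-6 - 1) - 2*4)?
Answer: 945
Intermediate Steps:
-24*(-40) + ((-6 - 1) - 2*4) = 960 + (-7 - 8) = 960 - 15 = 945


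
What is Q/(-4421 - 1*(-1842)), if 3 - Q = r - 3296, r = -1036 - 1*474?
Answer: -4809/2579 ≈ -1.8647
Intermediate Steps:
r = -1510 (r = -1036 - 474 = -1510)
Q = 4809 (Q = 3 - (-1510 - 3296) = 3 - 1*(-4806) = 3 + 4806 = 4809)
Q/(-4421 - 1*(-1842)) = 4809/(-4421 - 1*(-1842)) = 4809/(-4421 + 1842) = 4809/(-2579) = 4809*(-1/2579) = -4809/2579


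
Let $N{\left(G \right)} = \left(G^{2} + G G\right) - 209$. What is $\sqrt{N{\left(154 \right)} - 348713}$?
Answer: $i \sqrt{301490} \approx 549.08 i$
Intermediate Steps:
$N{\left(G \right)} = -209 + 2 G^{2}$ ($N{\left(G \right)} = \left(G^{2} + G^{2}\right) - 209 = 2 G^{2} - 209 = -209 + 2 G^{2}$)
$\sqrt{N{\left(154 \right)} - 348713} = \sqrt{\left(-209 + 2 \cdot 154^{2}\right) - 348713} = \sqrt{\left(-209 + 2 \cdot 23716\right) - 348713} = \sqrt{\left(-209 + 47432\right) - 348713} = \sqrt{47223 - 348713} = \sqrt{-301490} = i \sqrt{301490}$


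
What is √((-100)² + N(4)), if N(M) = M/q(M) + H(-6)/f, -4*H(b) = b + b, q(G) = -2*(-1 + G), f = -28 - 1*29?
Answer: √32487663/57 ≈ 99.996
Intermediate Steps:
f = -57 (f = -28 - 29 = -57)
q(G) = 2 - 2*G
H(b) = -b/2 (H(b) = -(b + b)/4 = -b/2)
N(M) = -1/19 + M/(2 - 2*M) (N(M) = M/(2 - 2*M) - ½*(-6)/(-57) = M/(2 - 2*M) + 3*(-1/57) = M/(2 - 2*M) - 1/19 = -1/19 + M/(2 - 2*M))
√((-100)² + N(4)) = √((-100)² + (2 - 21*4)/(38*(-1 + 4))) = √(10000 + (1/38)*(2 - 84)/3) = √(10000 + (1/38)*(⅓)*(-82)) = √(10000 - 41/57) = √(569959/57) = √32487663/57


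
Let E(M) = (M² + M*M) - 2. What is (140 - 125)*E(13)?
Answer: 5040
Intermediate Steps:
E(M) = -2 + 2*M² (E(M) = (M² + M²) - 2 = 2*M² - 2 = -2 + 2*M²)
(140 - 125)*E(13) = (140 - 125)*(-2 + 2*13²) = 15*(-2 + 2*169) = 15*(-2 + 338) = 15*336 = 5040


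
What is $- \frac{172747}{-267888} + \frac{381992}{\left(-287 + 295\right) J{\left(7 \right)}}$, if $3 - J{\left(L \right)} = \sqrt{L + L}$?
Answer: $- \frac{38373288601}{1339440} - \frac{47749 \sqrt{14}}{5} \approx -64381.0$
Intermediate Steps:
$J{\left(L \right)} = 3 - \sqrt{2} \sqrt{L}$ ($J{\left(L \right)} = 3 - \sqrt{L + L} = 3 - \sqrt{2 L} = 3 - \sqrt{2} \sqrt{L}$)
$- \frac{172747}{-267888} + \frac{381992}{\left(-287 + 295\right) J{\left(7 \right)}} = - \frac{172747}{-267888} + \frac{381992}{\left(-287 + 295\right) \left(3 - \sqrt{2} \sqrt{7}\right)} = \left(-172747\right) \left(- \frac{1}{267888}\right) + \frac{381992}{8 \left(3 - \sqrt{14}\right)} = \frac{172747}{267888} + \frac{381992}{24 - 8 \sqrt{14}}$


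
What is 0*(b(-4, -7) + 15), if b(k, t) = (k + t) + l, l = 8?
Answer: 0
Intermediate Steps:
b(k, t) = 8 + k + t (b(k, t) = (k + t) + 8 = 8 + k + t)
0*(b(-4, -7) + 15) = 0*((8 - 4 - 7) + 15) = 0*(-3 + 15) = 0*12 = 0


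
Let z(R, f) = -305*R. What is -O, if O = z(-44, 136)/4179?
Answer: -13420/4179 ≈ -3.2113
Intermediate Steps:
O = 13420/4179 (O = -305*(-44)/4179 = 13420*(1/4179) = 13420/4179 ≈ 3.2113)
-O = -1*13420/4179 = -13420/4179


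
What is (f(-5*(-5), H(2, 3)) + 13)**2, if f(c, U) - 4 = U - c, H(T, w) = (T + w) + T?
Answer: 1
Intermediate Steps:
H(T, w) = w + 2*T
f(c, U) = 4 + U - c (f(c, U) = 4 + (U - c) = 4 + U - c)
(f(-5*(-5), H(2, 3)) + 13)**2 = ((4 + (3 + 2*2) - (-5)*(-5)) + 13)**2 = ((4 + (3 + 4) - 1*25) + 13)**2 = ((4 + 7 - 25) + 13)**2 = (-14 + 13)**2 = (-1)**2 = 1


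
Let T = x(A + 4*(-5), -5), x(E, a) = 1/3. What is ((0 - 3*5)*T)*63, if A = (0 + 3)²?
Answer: -315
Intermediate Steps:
A = 9 (A = 3² = 9)
x(E, a) = ⅓
T = ⅓ ≈ 0.33333
((0 - 3*5)*T)*63 = ((0 - 3*5)*(⅓))*63 = ((0 - 15)*(⅓))*63 = -15*⅓*63 = -5*63 = -315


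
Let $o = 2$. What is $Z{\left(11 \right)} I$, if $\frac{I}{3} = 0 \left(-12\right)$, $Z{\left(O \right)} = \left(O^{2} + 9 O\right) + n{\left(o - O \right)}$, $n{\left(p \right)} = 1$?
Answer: $0$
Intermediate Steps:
$Z{\left(O \right)} = 1 + O^{2} + 9 O$ ($Z{\left(O \right)} = \left(O^{2} + 9 O\right) + 1 = 1 + O^{2} + 9 O$)
$I = 0$ ($I = 3 \cdot 0 \left(-12\right) = 3 \cdot 0 = 0$)
$Z{\left(11 \right)} I = \left(1 + 11^{2} + 9 \cdot 11\right) 0 = \left(1 + 121 + 99\right) 0 = 221 \cdot 0 = 0$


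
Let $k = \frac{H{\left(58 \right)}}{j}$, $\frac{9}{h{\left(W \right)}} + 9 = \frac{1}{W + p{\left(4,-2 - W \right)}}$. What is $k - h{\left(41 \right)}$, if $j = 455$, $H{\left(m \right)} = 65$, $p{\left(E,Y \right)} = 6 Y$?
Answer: $\frac{15625}{13678} \approx 1.1423$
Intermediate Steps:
$h{\left(W \right)} = \frac{9}{-9 + \frac{1}{-12 - 5 W}}$ ($h{\left(W \right)} = \frac{9}{-9 + \frac{1}{W + 6 \left(-2 - W\right)}} = \frac{9}{-9 + \frac{1}{W - \left(12 + 6 W\right)}} = \frac{9}{-9 + \frac{1}{-12 - 5 W}}$)
$k = \frac{1}{7}$ ($k = \frac{65}{455} = 65 \cdot \frac{1}{455} = \frac{1}{7} \approx 0.14286$)
$k - h{\left(41 \right)} = \frac{1}{7} - \frac{9 \left(-12 - 205\right)}{109 + 45 \cdot 41} = \frac{1}{7} - \frac{9 \left(-12 - 205\right)}{109 + 1845} = \frac{1}{7} - 9 \cdot \frac{1}{1954} \left(-217\right) = \frac{1}{7} - - \frac{1953}{1954} = \frac{1}{7} + \frac{1953}{1954} = \frac{15625}{13678}$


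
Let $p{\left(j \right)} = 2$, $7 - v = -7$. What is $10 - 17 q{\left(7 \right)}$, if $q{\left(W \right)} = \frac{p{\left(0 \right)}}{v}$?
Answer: $\frac{53}{7} \approx 7.5714$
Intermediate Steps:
$v = 14$ ($v = 7 - -7 = 7 + 7 = 14$)
$q{\left(W \right)} = \frac{1}{7}$ ($q{\left(W \right)} = \frac{2}{14} = 2 \cdot \frac{1}{14} = \frac{1}{7}$)
$10 - 17 q{\left(7 \right)} = 10 - \frac{17}{7} = \frac{53}{7}$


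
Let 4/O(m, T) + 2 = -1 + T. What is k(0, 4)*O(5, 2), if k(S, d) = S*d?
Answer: 0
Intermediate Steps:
O(m, T) = 4/(-3 + T) (O(m, T) = 4/(-2 + (-1 + T)) = 4/(-3 + T))
k(0, 4)*O(5, 2) = (0*4)*(4/(-3 + 2)) = 0*(4/(-1)) = 0*(4*(-1)) = 0*(-4) = 0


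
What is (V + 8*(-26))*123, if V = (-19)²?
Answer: 18819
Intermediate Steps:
V = 361
(V + 8*(-26))*123 = (361 + 8*(-26))*123 = (361 - 208)*123 = 153*123 = 18819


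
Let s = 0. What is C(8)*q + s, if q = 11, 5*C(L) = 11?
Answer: 121/5 ≈ 24.200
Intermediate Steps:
C(L) = 11/5 (C(L) = (⅕)*11 = 11/5)
C(8)*q + s = (11/5)*11 + 0 = 121/5 + 0 = 121/5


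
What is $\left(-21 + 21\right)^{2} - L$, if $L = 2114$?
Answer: $-2114$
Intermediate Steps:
$\left(-21 + 21\right)^{2} - L = \left(-21 + 21\right)^{2} - 2114 = 0^{2} - 2114 = 0 - 2114 = -2114$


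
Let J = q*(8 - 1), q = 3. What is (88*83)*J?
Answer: 153384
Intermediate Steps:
J = 21 (J = 3*(8 - 1) = 3*7 = 21)
(88*83)*J = (88*83)*21 = 7304*21 = 153384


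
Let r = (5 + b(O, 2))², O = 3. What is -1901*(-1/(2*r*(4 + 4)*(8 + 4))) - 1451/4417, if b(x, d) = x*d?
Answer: -25312915/102615744 ≈ -0.24668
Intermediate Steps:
b(x, d) = d*x
r = 121 (r = (5 + 2*3)² = (5 + 6)² = 11² = 121)
-1901*(-1/(2*r*(4 + 4)*(8 + 4))) - 1451/4417 = -1901*(-1/(242*(4 + 4)*(8 + 4))) - 1451/4417 = -1901/((-1936*12)) - 1451*1/4417 = -1901/((-242*96)) - 1451/4417 = -1901/(-23232) - 1451/4417 = -1901*(-1/23232) - 1451/4417 = 1901/23232 - 1451/4417 = -25312915/102615744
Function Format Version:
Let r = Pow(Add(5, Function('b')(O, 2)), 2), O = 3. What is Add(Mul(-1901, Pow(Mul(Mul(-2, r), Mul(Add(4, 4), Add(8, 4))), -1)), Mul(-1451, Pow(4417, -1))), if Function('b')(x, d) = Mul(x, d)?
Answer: Rational(-25312915, 102615744) ≈ -0.24668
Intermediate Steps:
Function('b')(x, d) = Mul(d, x)
r = 121 (r = Pow(Add(5, Mul(2, 3)), 2) = Pow(Add(5, 6), 2) = Pow(11, 2) = 121)
Add(Mul(-1901, Pow(Mul(Mul(-2, r), Mul(Add(4, 4), Add(8, 4))), -1)), Mul(-1451, Pow(4417, -1))) = Add(Mul(-1901, Pow(Mul(Mul(-2, 121), Mul(Add(4, 4), Add(8, 4))), -1)), Mul(-1451, Pow(4417, -1))) = Add(Mul(-1901, Pow(Mul(-242, Mul(8, 12)), -1)), Mul(-1451, Rational(1, 4417))) = Add(Mul(-1901, Pow(Mul(-242, 96), -1)), Rational(-1451, 4417)) = Add(Mul(-1901, Pow(-23232, -1)), Rational(-1451, 4417)) = Add(Mul(-1901, Rational(-1, 23232)), Rational(-1451, 4417)) = Add(Rational(1901, 23232), Rational(-1451, 4417)) = Rational(-25312915, 102615744)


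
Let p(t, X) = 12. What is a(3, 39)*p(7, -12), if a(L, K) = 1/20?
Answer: ⅗ ≈ 0.60000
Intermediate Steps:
a(L, K) = 1/20
a(3, 39)*p(7, -12) = (1/20)*12 = ⅗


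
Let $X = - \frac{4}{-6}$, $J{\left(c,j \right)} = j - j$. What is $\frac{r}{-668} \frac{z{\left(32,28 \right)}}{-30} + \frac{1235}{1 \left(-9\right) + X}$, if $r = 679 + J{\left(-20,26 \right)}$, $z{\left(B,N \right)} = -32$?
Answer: $- \frac{373957}{2505} \approx -149.28$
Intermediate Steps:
$J{\left(c,j \right)} = 0$
$X = \frac{2}{3}$ ($X = \left(-4\right) \left(- \frac{1}{6}\right) = \frac{2}{3} \approx 0.66667$)
$r = 679$ ($r = 679 + 0 = 679$)
$\frac{r}{-668} \frac{z{\left(32,28 \right)}}{-30} + \frac{1235}{1 \left(-9\right) + X} = \frac{679}{-668} \left(- \frac{32}{-30}\right) + \frac{1235}{1 \left(-9\right) + \frac{2}{3}} = 679 \left(- \frac{1}{668}\right) \left(\left(-32\right) \left(- \frac{1}{30}\right)\right) + \frac{1235}{-9 + \frac{2}{3}} = \left(- \frac{679}{668}\right) \frac{16}{15} + \frac{1235}{- \frac{25}{3}} = - \frac{2716}{2505} + 1235 \left(- \frac{3}{25}\right) = - \frac{2716}{2505} - \frac{741}{5} = - \frac{373957}{2505}$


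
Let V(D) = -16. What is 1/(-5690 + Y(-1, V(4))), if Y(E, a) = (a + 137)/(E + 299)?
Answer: -298/1695499 ≈ -0.00017576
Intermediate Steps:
Y(E, a) = (137 + a)/(299 + E)
1/(-5690 + Y(-1, V(4))) = 1/(-5690 + (137 - 16)/(299 - 1)) = 1/(-5690 + 121/298) = 1/(-1695499/298) = -298/1695499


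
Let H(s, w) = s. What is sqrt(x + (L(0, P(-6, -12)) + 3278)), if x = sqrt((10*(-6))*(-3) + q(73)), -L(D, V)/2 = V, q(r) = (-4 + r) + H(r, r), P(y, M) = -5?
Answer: sqrt(3288 + sqrt(322)) ≈ 57.497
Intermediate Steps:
q(r) = -4 + 2*r (q(r) = (-4 + r) + r = -4 + 2*r)
L(D, V) = -2*V
x = sqrt(322) (x = sqrt((10*(-6))*(-3) + (-4 + 2*73)) = sqrt(-60*(-3) + (-4 + 146)) = sqrt(180 + 142) = sqrt(322) ≈ 17.944)
sqrt(x + (L(0, P(-6, -12)) + 3278)) = sqrt(sqrt(322) + (-2*(-5) + 3278)) = sqrt(sqrt(322) + (10 + 3278)) = sqrt(sqrt(322) + 3288) = sqrt(3288 + sqrt(322))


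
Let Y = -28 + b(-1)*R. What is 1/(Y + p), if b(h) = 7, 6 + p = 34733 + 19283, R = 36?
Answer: 1/54234 ≈ 1.8439e-5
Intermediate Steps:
p = 54010 (p = -6 + (34733 + 19283) = -6 + 54016 = 54010)
Y = 224 (Y = -28 + 7*36 = -28 + 252 = 224)
1/(Y + p) = 1/(224 + 54010) = 1/54234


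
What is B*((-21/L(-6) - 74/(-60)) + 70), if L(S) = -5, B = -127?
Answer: -287401/30 ≈ -9580.0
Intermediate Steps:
B*((-21/L(-6) - 74/(-60)) + 70) = -127*((-21/(-5) - 74/(-60)) + 70) = -127*((-21*(-1/5) - 74*(-1/60)) + 70) = -127*((21/5 + 37/30) + 70) = -127*(163/30 + 70) = -127*2263/30 = -287401/30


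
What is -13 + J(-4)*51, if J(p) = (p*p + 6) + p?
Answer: 905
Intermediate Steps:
J(p) = 6 + p + p² (J(p) = (p² + 6) + p = (6 + p²) + p = 6 + p + p²)
-13 + J(-4)*51 = -13 + (6 - 4 + (-4)²)*51 = -13 + (6 - 4 + 16)*51 = -13 + 18*51 = -13 + 918 = 905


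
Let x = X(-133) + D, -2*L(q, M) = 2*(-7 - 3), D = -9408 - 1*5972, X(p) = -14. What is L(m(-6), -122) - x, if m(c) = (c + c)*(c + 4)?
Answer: 15404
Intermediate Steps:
D = -15380 (D = -9408 - 5972 = -15380)
m(c) = 2*c*(4 + c) (m(c) = (2*c)*(4 + c) = 2*c*(4 + c))
L(q, M) = 10 (L(q, M) = -(-7 - 3) = -(-10) = -1/2*(-20) = 10)
x = -15394 (x = -14 - 15380 = -15394)
L(m(-6), -122) - x = 10 - 1*(-15394) = 10 + 15394 = 15404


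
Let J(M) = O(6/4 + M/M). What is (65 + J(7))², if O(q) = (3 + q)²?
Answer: 145161/16 ≈ 9072.6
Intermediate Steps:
J(M) = 121/4 (J(M) = (3 + (6/4 + M/M))² = (3 + (6*(¼) + 1))² = (3 + (3/2 + 1))² = (3 + 5/2)² = (11/2)² = 121/4)
(65 + J(7))² = (65 + 121/4)² = (381/4)² = 145161/16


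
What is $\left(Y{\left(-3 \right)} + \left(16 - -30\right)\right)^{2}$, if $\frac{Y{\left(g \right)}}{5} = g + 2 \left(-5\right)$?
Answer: $361$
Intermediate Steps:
$Y{\left(g \right)} = -50 + 5 g$ ($Y{\left(g \right)} = 5 \left(g + 2 \left(-5\right)\right) = 5 \left(g - 10\right) = 5 \left(-10 + g\right) = -50 + 5 g$)
$\left(Y{\left(-3 \right)} + \left(16 - -30\right)\right)^{2} = \left(\left(-50 + 5 \left(-3\right)\right) + \left(16 - -30\right)\right)^{2} = \left(\left(-50 - 15\right) + \left(16 + 30\right)\right)^{2} = \left(-65 + 46\right)^{2} = \left(-19\right)^{2} = 361$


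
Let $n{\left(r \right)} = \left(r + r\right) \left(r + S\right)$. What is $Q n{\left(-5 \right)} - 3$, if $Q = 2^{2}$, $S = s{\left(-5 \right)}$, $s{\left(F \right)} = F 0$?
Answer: $197$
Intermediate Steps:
$s{\left(F \right)} = 0$
$S = 0$
$n{\left(r \right)} = 2 r^{2}$ ($n{\left(r \right)} = \left(r + r\right) \left(r + 0\right) = 2 r r = 2 r^{2}$)
$Q = 4$
$Q n{\left(-5 \right)} - 3 = 4 \cdot 2 \left(-5\right)^{2} - 3 = 4 \cdot 2 \cdot 25 - 3 = 4 \cdot 50 - 3 = 200 - 3 = 197$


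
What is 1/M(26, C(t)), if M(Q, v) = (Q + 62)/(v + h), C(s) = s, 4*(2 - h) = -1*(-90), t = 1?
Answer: -39/176 ≈ -0.22159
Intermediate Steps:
h = -41/2 (h = 2 - (-1)*(-90)/4 = 2 - 1/4*90 = 2 - 45/2 = -41/2 ≈ -20.500)
M(Q, v) = (62 + Q)/(-41/2 + v) (M(Q, v) = (Q + 62)/(v - 41/2) = (62 + Q)/(-41/2 + v))
1/M(26, C(t)) = 1/(2*(62 + 26)/(-41 + 2*1)) = 1/(2*88/(-41 + 2)) = 1/(2*88/(-39)) = 1/(2*(-1/39)*88) = 1/(-176/39) = -39/176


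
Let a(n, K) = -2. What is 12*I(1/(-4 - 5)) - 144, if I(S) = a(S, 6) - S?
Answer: -500/3 ≈ -166.67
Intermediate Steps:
I(S) = -2 - S
12*I(1/(-4 - 5)) - 144 = 12*(-2 - 1/(-4 - 5)) - 144 = 12*(-2 - 1/(-9)) - 144 = 12*(-2 - 1*(-⅑)) - 144 = 12*(-2 + ⅑) - 144 = 12*(-17/9) - 144 = -68/3 - 144 = -500/3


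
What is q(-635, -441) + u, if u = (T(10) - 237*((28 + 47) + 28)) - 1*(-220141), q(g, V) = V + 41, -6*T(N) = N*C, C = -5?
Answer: 586015/3 ≈ 1.9534e+5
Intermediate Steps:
T(N) = 5*N/6 (T(N) = -N*(-5)/6 = -(-5)*N/6 = 5*N/6)
q(g, V) = 41 + V
u = 587215/3 (u = ((⅚)*10 - 237*((28 + 47) + 28)) - 1*(-220141) = (25/3 - 237*(75 + 28)) + 220141 = (25/3 - 237*103) + 220141 = (25/3 - 24411) + 220141 = -73208/3 + 220141 = 587215/3 ≈ 1.9574e+5)
q(-635, -441) + u = (41 - 441) + 587215/3 = -400 + 587215/3 = 586015/3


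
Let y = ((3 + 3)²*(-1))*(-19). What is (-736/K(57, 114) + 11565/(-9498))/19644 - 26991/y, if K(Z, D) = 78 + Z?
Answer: -6294986680909/159524798760 ≈ -39.461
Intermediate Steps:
y = 684 (y = (6²*(-1))*(-19) = (36*(-1))*(-19) = -36*(-19) = 684)
(-736/K(57, 114) + 11565/(-9498))/19644 - 26991/y = (-736/(78 + 57) + 11565/(-9498))/19644 - 26991/684 = (-736/135 + 11565*(-1/9498))*(1/19644) - 26991*1/684 = (-736*1/135 - 3855/3166)*(1/19644) - 2999/76 = (-736/135 - 3855/3166)*(1/19644) - 2999/76 = -2850601/427410*1/19644 - 2999/76 = -2850601/8396042040 - 2999/76 = -6294986680909/159524798760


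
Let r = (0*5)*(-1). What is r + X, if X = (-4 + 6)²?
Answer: 4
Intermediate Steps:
r = 0 (r = 0*(-1) = 0)
X = 4 (X = 2² = 4)
r + X = 0 + 4 = 4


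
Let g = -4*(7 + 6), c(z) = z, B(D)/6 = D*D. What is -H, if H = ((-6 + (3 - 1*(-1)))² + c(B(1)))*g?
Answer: 520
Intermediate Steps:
B(D) = 6*D² (B(D) = 6*(D*D) = 6*D²)
g = -52 (g = -4*13 = -52)
H = -520 (H = ((-6 + (3 - 1*(-1)))² + 6*1²)*(-52) = ((-6 + (3 + 1))² + 6*1)*(-52) = ((-6 + 4)² + 6)*(-52) = ((-2)² + 6)*(-52) = (4 + 6)*(-52) = 10*(-52) = -520)
-H = -1*(-520) = 520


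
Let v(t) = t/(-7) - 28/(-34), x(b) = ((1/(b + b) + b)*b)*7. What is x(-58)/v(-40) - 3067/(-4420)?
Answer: 1548750512/429845 ≈ 3603.0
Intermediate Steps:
x(b) = 7*b*(b + 1/(2*b)) (x(b) = ((1/(2*b) + b)*b)*7 = ((b + 1/(2*b))*b)*7 = (b*(b + 1/(2*b)))*7 = 7*b*(b + 1/(2*b)))
v(t) = 14/17 - t/7 (v(t) = t*(-⅐) - 28*(-1/34) = -t/7 + 14/17 = 14/17 - t/7)
x(-58)/v(-40) - 3067/(-4420) = (7/2 + 7*(-58)²)/(14/17 - ⅐*(-40)) - 3067/(-4420) = (7/2 + 7*3364)/(14/17 + 40/7) - 3067*(-1/4420) = (7/2 + 23548)/(778/119) + 3067/4420 = (47103/2)*(119/778) + 3067/4420 = 5605257/1556 + 3067/4420 = 1548750512/429845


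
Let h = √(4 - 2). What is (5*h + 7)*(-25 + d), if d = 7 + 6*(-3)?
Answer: -252 - 180*√2 ≈ -506.56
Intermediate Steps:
h = √2 ≈ 1.4142
d = -11 (d = 7 - 18 = -11)
(5*h + 7)*(-25 + d) = (5*√2 + 7)*(-25 - 11) = (7 + 5*√2)*(-36) = -252 - 180*√2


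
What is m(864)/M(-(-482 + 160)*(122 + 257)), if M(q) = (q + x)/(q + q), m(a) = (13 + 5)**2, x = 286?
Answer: 19770156/30581 ≈ 646.49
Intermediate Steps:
m(a) = 324 (m(a) = 18**2 = 324)
M(q) = (286 + q)/(2*q) (M(q) = (q + 286)/(q + q) = (286 + q)/((2*q)) = (286 + q)*(1/(2*q)) = (286 + q)/(2*q))
m(864)/M(-(-482 + 160)*(122 + 257)) = 324/(((286 - (-482 + 160)*(122 + 257))/(2*((-(-482 + 160)*(122 + 257)))))) = 324/(((286 - (-322)*379)/(2*((-(-322)*379))))) = 324/(((286 - 1*(-122038))/(2*((-1*(-122038)))))) = 324/(((1/2)*(286 + 122038)/122038)) = 324/(((1/2)*(1/122038)*122324)) = 324/(30581/61019) = 324*(61019/30581) = 19770156/30581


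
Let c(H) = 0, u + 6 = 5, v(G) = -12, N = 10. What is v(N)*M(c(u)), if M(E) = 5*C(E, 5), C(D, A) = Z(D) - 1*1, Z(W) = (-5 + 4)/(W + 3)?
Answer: 80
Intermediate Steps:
u = -1 (u = -6 + 5 = -1)
Z(W) = -1/(3 + W)
C(D, A) = -1 - 1/(3 + D) (C(D, A) = -1/(3 + D) - 1*1 = -1/(3 + D) - 1 = -1 - 1/(3 + D))
M(E) = 5*(-4 - E)/(3 + E) (M(E) = 5*((-4 - E)/(3 + E)) = 5*(-4 - E)/(3 + E))
v(N)*M(c(u)) = -60*(-4 - 1*0)/(3 + 0) = -60*(-4 + 0)/3 = -60*(-4)/3 = -12*(-20/3) = 80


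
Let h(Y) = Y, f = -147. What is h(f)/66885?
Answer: -1/455 ≈ -0.0021978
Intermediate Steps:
h(f)/66885 = -147/66885 = -147*1/66885 = -1/455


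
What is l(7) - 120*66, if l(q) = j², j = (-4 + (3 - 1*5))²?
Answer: -6624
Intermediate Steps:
j = 36 (j = (-4 + (3 - 5))² = (-4 - 2)² = (-6)² = 36)
l(q) = 1296 (l(q) = 36² = 1296)
l(7) - 120*66 = 1296 - 120*66 = 1296 - 7920 = -6624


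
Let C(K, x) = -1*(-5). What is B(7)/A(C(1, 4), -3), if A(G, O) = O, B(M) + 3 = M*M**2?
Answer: -340/3 ≈ -113.33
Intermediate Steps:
B(M) = -3 + M**3 (B(M) = -3 + M*M**2 = -3 + M**3)
C(K, x) = 5
B(7)/A(C(1, 4), -3) = (-3 + 7**3)/(-3) = -(-3 + 343)/3 = -1/3*340 = -340/3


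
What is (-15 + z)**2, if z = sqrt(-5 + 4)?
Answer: (15 - I)**2 ≈ 224.0 - 30.0*I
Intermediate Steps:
z = I (z = sqrt(-1) = I ≈ 1.0*I)
(-15 + z)**2 = (-15 + I)**2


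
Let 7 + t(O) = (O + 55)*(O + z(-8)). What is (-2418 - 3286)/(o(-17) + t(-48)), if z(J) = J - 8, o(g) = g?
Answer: 713/59 ≈ 12.085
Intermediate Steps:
z(J) = -8 + J
t(O) = -7 + (-16 + O)*(55 + O) (t(O) = -7 + (O + 55)*(O + (-8 - 8)) = -7 + (55 + O)*(O - 16) = -7 + (55 + O)*(-16 + O) = -7 + (-16 + O)*(55 + O))
(-2418 - 3286)/(o(-17) + t(-48)) = (-2418 - 3286)/(-17 + (-887 + (-48)² + 39*(-48))) = -5704/(-17 + (-887 + 2304 - 1872)) = -5704/(-17 - 455) = -5704/(-472) = -5704*(-1/472) = 713/59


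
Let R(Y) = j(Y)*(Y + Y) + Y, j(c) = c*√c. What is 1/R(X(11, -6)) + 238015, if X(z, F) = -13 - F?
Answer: 2287562164/9611 - 2*I*√7/1373 ≈ 2.3802e+5 - 0.003854*I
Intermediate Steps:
j(c) = c^(3/2)
R(Y) = Y + 2*Y^(5/2) (R(Y) = Y^(3/2)*(Y + Y) + Y = Y^(3/2)*(2*Y) + Y = 2*Y^(5/2) + Y = Y + 2*Y^(5/2))
1/R(X(11, -6)) + 238015 = 1/((-13 - 1*(-6)) + 2*(-13 - 1*(-6))^(5/2)) + 238015 = 1/((-13 + 6) + 2*(-13 + 6)^(5/2)) + 238015 = 1/(-7 + 2*(-7)^(5/2)) + 238015 = 1/(-7 + 2*(49*I*√7)) + 238015 = 1/(-7 + 98*I*√7) + 238015 = 238015 + 1/(-7 + 98*I*√7)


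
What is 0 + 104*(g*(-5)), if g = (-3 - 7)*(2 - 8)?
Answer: -31200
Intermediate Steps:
g = 60 (g = -10*(-6) = 60)
0 + 104*(g*(-5)) = 0 + 104*(60*(-5)) = 0 + 104*(-300) = 0 - 31200 = -31200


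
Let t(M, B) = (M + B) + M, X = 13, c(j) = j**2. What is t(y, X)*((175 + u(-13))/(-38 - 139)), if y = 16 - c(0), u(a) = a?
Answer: -2430/59 ≈ -41.186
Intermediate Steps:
y = 16 (y = 16 - 1*0**2 = 16 - 1*0 = 16 + 0 = 16)
t(M, B) = B + 2*M (t(M, B) = (B + M) + M = B + 2*M)
t(y, X)*((175 + u(-13))/(-38 - 139)) = (13 + 2*16)*((175 - 13)/(-38 - 139)) = (13 + 32)*(162/(-177)) = 45*(162*(-1/177)) = 45*(-54/59) = -2430/59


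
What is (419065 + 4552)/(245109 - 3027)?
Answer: 423617/242082 ≈ 1.7499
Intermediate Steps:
(419065 + 4552)/(245109 - 3027) = 423617/242082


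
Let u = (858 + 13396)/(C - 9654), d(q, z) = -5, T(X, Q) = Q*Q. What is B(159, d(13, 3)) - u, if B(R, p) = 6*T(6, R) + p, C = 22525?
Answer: 1952271897/12871 ≈ 1.5168e+5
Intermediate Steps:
T(X, Q) = Q²
u = 14254/12871 (u = (858 + 13396)/(22525 - 9654) = 14254/12871 ≈ 1.1075)
B(R, p) = p + 6*R² (B(R, p) = 6*R² + p = p + 6*R²)
B(159, d(13, 3)) - u = (-5 + 6*159²) - 1*14254/12871 = (-5 + 6*25281) - 14254/12871 = (-5 + 151686) - 14254/12871 = 151681 - 14254/12871 = 1952271897/12871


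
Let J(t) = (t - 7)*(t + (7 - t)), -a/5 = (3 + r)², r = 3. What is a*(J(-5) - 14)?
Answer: 17640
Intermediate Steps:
a = -180 (a = -5*(3 + 3)² = -5*6² = -5*36 = -180)
J(t) = -49 + 7*t (J(t) = (-7 + t)*7 = -49 + 7*t)
a*(J(-5) - 14) = -180*((-49 + 7*(-5)) - 14) = -180*((-49 - 35) - 14) = -180*(-84 - 14) = -180*(-98) = 17640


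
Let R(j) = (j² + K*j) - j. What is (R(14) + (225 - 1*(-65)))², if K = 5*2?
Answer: 374544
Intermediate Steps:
K = 10
R(j) = j² + 9*j (R(j) = (j² + 10*j) - j = j² + 9*j)
(R(14) + (225 - 1*(-65)))² = (14*(9 + 14) + (225 - 1*(-65)))² = (14*23 + (225 + 65))² = (322 + 290)² = 612² = 374544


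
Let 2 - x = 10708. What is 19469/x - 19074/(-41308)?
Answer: -75002401/55280431 ≈ -1.3568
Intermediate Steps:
x = -10706 (x = 2 - 1*10708 = 2 - 10708 = -10706)
19469/x - 19074/(-41308) = 19469/(-10706) - 19074/(-41308) = 19469*(-1/10706) - 19074*(-1/41308) = -19469/10706 + 9537/20654 = -75002401/55280431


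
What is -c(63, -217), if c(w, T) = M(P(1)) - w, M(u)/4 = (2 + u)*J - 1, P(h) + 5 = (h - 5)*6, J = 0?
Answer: 67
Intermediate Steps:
P(h) = -35 + 6*h (P(h) = -5 + (h - 5)*6 = -5 + (-5 + h)*6 = -5 + (-30 + 6*h) = -35 + 6*h)
M(u) = -4 (M(u) = 4*((2 + u)*0 - 1) = 4*(0 - 1) = 4*(-1) = -4)
c(w, T) = -4 - w
-c(63, -217) = -(-4 - 1*63) = -(-4 - 63) = -1*(-67) = 67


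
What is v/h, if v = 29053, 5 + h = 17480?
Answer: 29053/17475 ≈ 1.6625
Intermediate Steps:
h = 17475 (h = -5 + 17480 = 17475)
v/h = 29053/17475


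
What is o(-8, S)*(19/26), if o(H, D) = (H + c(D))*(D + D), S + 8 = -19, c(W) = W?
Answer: 17955/13 ≈ 1381.2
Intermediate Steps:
S = -27 (S = -8 - 19 = -27)
o(H, D) = 2*D*(D + H) (o(H, D) = (H + D)*(D + D) = (D + H)*(2*D) = 2*D*(D + H))
o(-8, S)*(19/26) = (2*(-27)*(-27 - 8))*(19/26) = (2*(-27)*(-35))*(19*(1/26)) = 1890*(19/26) = 17955/13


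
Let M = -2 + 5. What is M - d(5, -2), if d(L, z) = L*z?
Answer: 13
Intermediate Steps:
M = 3
M - d(5, -2) = 3 - 5*(-2) = 3 - 1*(-10) = 3 + 10 = 13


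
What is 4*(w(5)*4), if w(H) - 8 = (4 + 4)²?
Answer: 1152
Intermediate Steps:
w(H) = 72 (w(H) = 8 + (4 + 4)² = 8 + 8² = 8 + 64 = 72)
4*(w(5)*4) = 4*(72*4) = 4*288 = 1152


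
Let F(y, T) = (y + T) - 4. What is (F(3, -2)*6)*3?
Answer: -54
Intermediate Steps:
F(y, T) = -4 + T + y (F(y, T) = (T + y) - 4 = -4 + T + y)
(F(3, -2)*6)*3 = ((-4 - 2 + 3)*6)*3 = -3*6*3 = -18*3 = -54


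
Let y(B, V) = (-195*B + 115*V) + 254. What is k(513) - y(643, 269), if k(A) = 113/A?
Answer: 48322661/513 ≈ 94196.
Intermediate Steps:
y(B, V) = 254 - 195*B + 115*V
k(513) - y(643, 269) = 113/513 - (254 - 195*643 + 115*269) = 113*(1/513) - (254 - 125385 + 30935) = 113/513 - 1*(-94196) = 113/513 + 94196 = 48322661/513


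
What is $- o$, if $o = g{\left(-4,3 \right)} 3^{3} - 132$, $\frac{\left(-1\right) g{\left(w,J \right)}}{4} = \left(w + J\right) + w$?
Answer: $-408$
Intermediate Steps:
$g{\left(w,J \right)} = - 8 w - 4 J$ ($g{\left(w,J \right)} = - 4 \left(\left(w + J\right) + w\right) = - 4 \left(\left(J + w\right) + w\right) = - 4 \left(J + 2 w\right) = - 8 w - 4 J$)
$o = 408$ ($o = \left(\left(-8\right) \left(-4\right) - 12\right) 3^{3} - 132 = \left(32 - 12\right) 27 - 132 = 20 \cdot 27 - 132 = 540 - 132 = 408$)
$- o = \left(-1\right) 408 = -408$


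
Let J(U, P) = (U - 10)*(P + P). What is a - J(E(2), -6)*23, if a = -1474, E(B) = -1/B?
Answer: -4372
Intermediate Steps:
J(U, P) = 2*P*(-10 + U) (J(U, P) = (-10 + U)*(2*P) = 2*P*(-10 + U))
a - J(E(2), -6)*23 = -1474 - 2*(-6)*(-10 - 1/2)*23 = -1474 - 2*(-6)*(-10 - 1*½)*23 = -1474 - 2*(-6)*(-10 - ½)*23 = -1474 - 2*(-6)*(-21/2)*23 = -1474 - 126*23 = -1474 - 1*2898 = -1474 - 2898 = -4372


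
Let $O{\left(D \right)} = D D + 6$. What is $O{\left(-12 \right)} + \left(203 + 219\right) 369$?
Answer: $155868$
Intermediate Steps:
$O{\left(D \right)} = 6 + D^{2}$ ($O{\left(D \right)} = D^{2} + 6 = 6 + D^{2}$)
$O{\left(-12 \right)} + \left(203 + 219\right) 369 = \left(6 + \left(-12\right)^{2}\right) + \left(203 + 219\right) 369 = \left(6 + 144\right) + 422 \cdot 369 = 150 + 155718 = 155868$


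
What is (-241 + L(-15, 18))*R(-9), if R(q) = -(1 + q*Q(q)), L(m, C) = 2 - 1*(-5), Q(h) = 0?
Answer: 234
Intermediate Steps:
L(m, C) = 7 (L(m, C) = 2 + 5 = 7)
R(q) = -1 (R(q) = -(1 + q*0) = -(1 + 0) = -1*1 = -1)
(-241 + L(-15, 18))*R(-9) = (-241 + 7)*(-1) = -234*(-1) = 234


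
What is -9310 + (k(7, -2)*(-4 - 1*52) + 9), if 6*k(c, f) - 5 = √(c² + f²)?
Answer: -28043/3 - 28*√53/3 ≈ -9415.6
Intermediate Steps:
k(c, f) = ⅚ + √(c² + f²)/6
-9310 + (k(7, -2)*(-4 - 1*52) + 9) = -9310 + ((⅚ + √(7² + (-2)²)/6)*(-4 - 1*52) + 9) = -9310 + ((⅚ + √(49 + 4)/6)*(-4 - 52) + 9) = -9310 + ((⅚ + √53/6)*(-56) + 9) = -9310 + ((-140/3 - 28*√53/3) + 9) = -9310 + (-113/3 - 28*√53/3) = -28043/3 - 28*√53/3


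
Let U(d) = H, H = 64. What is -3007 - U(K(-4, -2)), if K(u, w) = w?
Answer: -3071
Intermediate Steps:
U(d) = 64
-3007 - U(K(-4, -2)) = -3007 - 1*64 = -3007 - 64 = -3071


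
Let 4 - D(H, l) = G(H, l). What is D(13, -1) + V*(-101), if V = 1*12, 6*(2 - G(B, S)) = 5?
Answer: -7255/6 ≈ -1209.2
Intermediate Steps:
G(B, S) = 7/6 (G(B, S) = 2 - 1/6*5 = 2 - 5/6 = 7/6)
D(H, l) = 17/6 (D(H, l) = 4 - 1*7/6 = 4 - 7/6 = 17/6)
V = 12
D(13, -1) + V*(-101) = 17/6 + 12*(-101) = 17/6 - 1212 = -7255/6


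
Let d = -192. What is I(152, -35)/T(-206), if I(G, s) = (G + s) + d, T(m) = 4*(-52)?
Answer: 75/208 ≈ 0.36058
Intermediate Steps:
T(m) = -208
I(G, s) = -192 + G + s (I(G, s) = (G + s) - 192 = -192 + G + s)
I(152, -35)/T(-206) = (-192 + 152 - 35)/(-208) = -75*(-1/208) = 75/208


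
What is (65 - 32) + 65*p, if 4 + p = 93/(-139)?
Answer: -37598/139 ≈ -270.49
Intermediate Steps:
p = -649/139 (p = -4 + 93/(-139) = -4 + 93*(-1/139) = -4 - 93/139 = -649/139 ≈ -4.6691)
(65 - 32) + 65*p = (65 - 32) + 65*(-649/139) = 33 - 42185/139 = -37598/139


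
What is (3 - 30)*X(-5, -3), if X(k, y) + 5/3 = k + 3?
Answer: 99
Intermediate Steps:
X(k, y) = 4/3 + k (X(k, y) = -5/3 + (k + 3) = -5/3 + (3 + k) = 4/3 + k)
(3 - 30)*X(-5, -3) = (3 - 30)*(4/3 - 5) = -27*(-11/3) = 99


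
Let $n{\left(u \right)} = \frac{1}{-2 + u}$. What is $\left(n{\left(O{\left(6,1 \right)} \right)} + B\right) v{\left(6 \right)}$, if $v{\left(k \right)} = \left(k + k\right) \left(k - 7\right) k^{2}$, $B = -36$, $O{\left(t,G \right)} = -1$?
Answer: $15696$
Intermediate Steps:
$v{\left(k \right)} = 2 k^{3} \left(-7 + k\right)$ ($v{\left(k \right)} = 2 k \left(-7 + k\right) k^{2} = 2 k^{3} \left(-7 + k\right)$)
$\left(n{\left(O{\left(6,1 \right)} \right)} + B\right) v{\left(6 \right)} = \left(\frac{1}{-2 - 1} - 36\right) 2 \cdot 6^{3} \left(-7 + 6\right) = \left(\frac{1}{-3} - 36\right) 2 \cdot 216 \left(-1\right) = \left(- \frac{1}{3} - 36\right) \left(-432\right) = \left(- \frac{109}{3}\right) \left(-432\right) = 15696$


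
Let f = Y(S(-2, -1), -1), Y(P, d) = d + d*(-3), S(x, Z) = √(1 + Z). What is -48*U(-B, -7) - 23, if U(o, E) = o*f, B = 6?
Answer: 553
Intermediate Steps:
Y(P, d) = -2*d (Y(P, d) = d - 3*d = -2*d)
f = 2 (f = -2*(-1) = 2)
U(o, E) = 2*o (U(o, E) = o*2 = 2*o)
-48*U(-B, -7) - 23 = -96*(-1*6) - 23 = -96*(-6) - 23 = -48*(-12) - 23 = 576 - 23 = 553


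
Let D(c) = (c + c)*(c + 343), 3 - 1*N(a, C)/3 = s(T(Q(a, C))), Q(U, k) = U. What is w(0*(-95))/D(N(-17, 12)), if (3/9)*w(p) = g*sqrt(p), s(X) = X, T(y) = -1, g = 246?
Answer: 0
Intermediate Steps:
w(p) = 738*sqrt(p) (w(p) = 3*(246*sqrt(p)) = 738*sqrt(p))
N(a, C) = 12 (N(a, C) = 9 - 3*(-1) = 9 + 3 = 12)
D(c) = 2*c*(343 + c) (D(c) = (2*c)*(343 + c) = 2*c*(343 + c))
w(0*(-95))/D(N(-17, 12)) = (738*sqrt(0*(-95)))/((2*12*(343 + 12))) = (738*sqrt(0))/((2*12*355)) = (738*0)/8520 = 0*(1/8520) = 0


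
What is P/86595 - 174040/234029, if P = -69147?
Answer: -10417799021/6755247085 ≈ -1.5422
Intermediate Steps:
P/86595 - 174040/234029 = -69147/86595 - 174040/234029 = -69147*1/86595 - 174040*1/234029 = -23049/28865 - 174040/234029 = -10417799021/6755247085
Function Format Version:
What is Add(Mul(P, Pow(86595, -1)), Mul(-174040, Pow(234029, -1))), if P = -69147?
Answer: Rational(-10417799021, 6755247085) ≈ -1.5422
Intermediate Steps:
Add(Mul(P, Pow(86595, -1)), Mul(-174040, Pow(234029, -1))) = Add(Mul(-69147, Pow(86595, -1)), Mul(-174040, Pow(234029, -1))) = Add(Mul(-69147, Rational(1, 86595)), Mul(-174040, Rational(1, 234029))) = Add(Rational(-23049, 28865), Rational(-174040, 234029)) = Rational(-10417799021, 6755247085)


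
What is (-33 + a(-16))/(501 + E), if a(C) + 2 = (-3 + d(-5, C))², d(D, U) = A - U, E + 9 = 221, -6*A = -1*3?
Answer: 19/92 ≈ 0.20652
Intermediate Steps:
A = ½ (A = -(-1)*3/6 = -⅙*(-3) = ½ ≈ 0.50000)
E = 212 (E = -9 + 221 = 212)
d(D, U) = ½ - U
a(C) = -2 + (-5/2 - C)² (a(C) = -2 + (-3 + (½ - C))² = -2 + (-5/2 - C)²)
(-33 + a(-16))/(501 + E) = (-33 + (-2 + (5 + 2*(-16))²/4))/(501 + 212) = (-33 + (-2 + (5 - 32)²/4))/713 = (-33 + (-2 + (¼)*(-27)²))*(1/713) = (-33 + (-2 + (¼)*729))*(1/713) = (-33 + (-2 + 729/4))*(1/713) = (-33 + 721/4)*(1/713) = (589/4)*(1/713) = 19/92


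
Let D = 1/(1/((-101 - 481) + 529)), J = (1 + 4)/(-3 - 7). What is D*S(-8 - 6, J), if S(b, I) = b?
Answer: 742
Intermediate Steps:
J = -1/2 (J = 5/(-10) = 5*(-1/10) = -1/2 ≈ -0.50000)
D = -53 (D = 1/(1/(-582 + 529)) = 1/(1/(-53)) = 1/(-1/53) = -53)
D*S(-8 - 6, J) = -53*(-8 - 6) = -53*(-14) = 742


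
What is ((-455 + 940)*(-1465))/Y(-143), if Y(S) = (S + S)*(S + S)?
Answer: -710525/81796 ≈ -8.6866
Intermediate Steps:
Y(S) = 4*S² (Y(S) = (2*S)*(2*S) = 4*S²)
((-455 + 940)*(-1465))/Y(-143) = ((-455 + 940)*(-1465))/((4*(-143)²)) = (485*(-1465))/((4*20449)) = -710525/81796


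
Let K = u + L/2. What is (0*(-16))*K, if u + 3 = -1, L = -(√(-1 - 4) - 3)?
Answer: 0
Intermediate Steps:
L = 3 - I*√5 (L = -(√(-5) - 3) = -(I*√5 - 3) = -(-3 + I*√5) = 3 - I*√5 ≈ 3.0 - 2.2361*I)
u = -4 (u = -3 - 1 = -4)
K = -5/2 - I*√5/2 (K = -4 + (3 - I*√5)/2 = -4 + (3/2 - I*√5/2) = -5/2 - I*√5/2 ≈ -2.5 - 1.118*I)
(0*(-16))*K = (0*(-16))*(-5/2 - I*√5/2) = 0*(-5/2 - I*√5/2) = 0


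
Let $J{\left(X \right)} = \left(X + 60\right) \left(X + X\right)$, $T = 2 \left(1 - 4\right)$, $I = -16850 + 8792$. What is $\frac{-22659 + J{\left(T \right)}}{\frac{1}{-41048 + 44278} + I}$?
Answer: $\frac{75281610}{26027339} \approx 2.8924$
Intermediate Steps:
$I = -8058$
$T = -6$ ($T = 2 \left(-3\right) = -6$)
$J{\left(X \right)} = 2 X \left(60 + X\right)$ ($J{\left(X \right)} = \left(60 + X\right) 2 X = 2 X \left(60 + X\right)$)
$\frac{-22659 + J{\left(T \right)}}{\frac{1}{-41048 + 44278} + I} = \frac{-22659 + 2 \left(-6\right) \left(60 - 6\right)}{\frac{1}{-41048 + 44278} - 8058} = \frac{-22659 + 2 \left(-6\right) 54}{\frac{1}{3230} - 8058} = \frac{-22659 - 648}{\frac{1}{3230} - 8058} = - \frac{23307}{- \frac{26027339}{3230}} = \left(-23307\right) \left(- \frac{3230}{26027339}\right) = \frac{75281610}{26027339}$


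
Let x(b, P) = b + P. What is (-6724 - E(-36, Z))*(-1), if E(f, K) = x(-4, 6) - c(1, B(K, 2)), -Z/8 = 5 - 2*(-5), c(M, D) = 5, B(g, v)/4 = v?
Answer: 6721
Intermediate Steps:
B(g, v) = 4*v
x(b, P) = P + b
Z = -120 (Z = -8*(5 - 2*(-5)) = -8*(5 + 10) = -8*15 = -120)
E(f, K) = -3 (E(f, K) = (6 - 4) - 1*5 = 2 - 5 = -3)
(-6724 - E(-36, Z))*(-1) = (-6724 - 1*(-3))*(-1) = (-6724 + 3)*(-1) = -6721*(-1) = 6721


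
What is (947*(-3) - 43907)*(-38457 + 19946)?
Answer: 865352228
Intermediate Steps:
(947*(-3) - 43907)*(-38457 + 19946) = (-2841 - 43907)*(-18511) = -46748*(-18511) = 865352228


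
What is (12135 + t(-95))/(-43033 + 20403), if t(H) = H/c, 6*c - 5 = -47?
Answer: -8504/15841 ≈ -0.53683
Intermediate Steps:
c = -7 (c = ⅚ + (⅙)*(-47) = ⅚ - 47/6 = -7)
t(H) = -H/7 (t(H) = H/(-7) = H*(-⅐) = -H/7)
(12135 + t(-95))/(-43033 + 20403) = (12135 - ⅐*(-95))/(-43033 + 20403) = (12135 + 95/7)/(-22630) = (85040/7)*(-1/22630) = -8504/15841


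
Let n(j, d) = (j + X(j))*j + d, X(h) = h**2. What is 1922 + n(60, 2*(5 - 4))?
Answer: 221524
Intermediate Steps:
n(j, d) = d + j*(j + j**2) (n(j, d) = (j + j**2)*j + d = j*(j + j**2) + d = d + j*(j + j**2))
1922 + n(60, 2*(5 - 4)) = 1922 + (2*(5 - 4) + 60**2 + 60**3) = 1922 + (2*1 + 3600 + 216000) = 1922 + (2 + 3600 + 216000) = 1922 + 219602 = 221524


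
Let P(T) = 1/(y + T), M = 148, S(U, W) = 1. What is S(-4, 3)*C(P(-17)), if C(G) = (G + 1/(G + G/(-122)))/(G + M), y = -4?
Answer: -53923/375947 ≈ -0.14343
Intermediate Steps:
P(T) = 1/(-4 + T)
C(G) = (G + 122/(121*G))/(148 + G) (C(G) = (G + 1/(G + G/(-122)))/(G + 148) = (G + 1/(G + G*(-1/122)))/(148 + G) = (G + 1/(G - G/122))/(148 + G) = (G + 1/(121*G/122))/(148 + G) = (G + 122/(121*G))/(148 + G))
S(-4, 3)*C(P(-17)) = 1*((122/121 + (1/(-4 - 17))**2)/((1/(-4 - 17))*(148 + 1/(-4 - 17)))) = 1*((122/121 + (1/(-21))**2)/((1/(-21))*(148 + 1/(-21)))) = 1*((122/121 + (-1/21)**2)/((-1/21)*(148 - 1/21))) = 1*(-21*(122/121 + 1/441)/3107/21) = 1*(-21*21/3107*53923/53361) = 1*(-53923/375947) = -53923/375947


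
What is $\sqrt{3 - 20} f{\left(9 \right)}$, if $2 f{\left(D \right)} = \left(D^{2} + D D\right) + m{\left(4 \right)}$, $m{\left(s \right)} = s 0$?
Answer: $81 i \sqrt{17} \approx 333.97 i$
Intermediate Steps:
$m{\left(s \right)} = 0$
$f{\left(D \right)} = D^{2}$ ($f{\left(D \right)} = \frac{\left(D^{2} + D D\right) + 0}{2} = \frac{\left(D^{2} + D^{2}\right) + 0}{2} = \frac{2 D^{2} + 0}{2} = \frac{2 D^{2}}{2} = D^{2}$)
$\sqrt{3 - 20} f{\left(9 \right)} = \sqrt{3 - 20} \cdot 9^{2} = \sqrt{-17} \cdot 81 = i \sqrt{17} \cdot 81 = 81 i \sqrt{17}$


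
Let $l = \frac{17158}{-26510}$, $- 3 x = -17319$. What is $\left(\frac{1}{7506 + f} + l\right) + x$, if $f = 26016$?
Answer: $\frac{2564853245047}{444334110} \approx 5772.4$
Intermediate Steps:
$x = 5773$ ($x = \left(- \frac{1}{3}\right) \left(-17319\right) = 5773$)
$l = - \frac{8579}{13255}$ ($l = 17158 \left(- \frac{1}{26510}\right) = - \frac{8579}{13255} \approx -0.64723$)
$\left(\frac{1}{7506 + f} + l\right) + x = \left(\frac{1}{7506 + 26016} - \frac{8579}{13255}\right) + 5773 = \left(\frac{1}{33522} - \frac{8579}{13255}\right) + 5773 = - \frac{287571983}{444334110} + 5773 = \frac{2564853245047}{444334110}$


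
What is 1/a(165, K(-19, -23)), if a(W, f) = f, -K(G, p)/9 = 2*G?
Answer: 1/342 ≈ 0.0029240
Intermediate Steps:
K(G, p) = -18*G
1/a(165, K(-19, -23)) = 1/(-18*(-19)) = 1/342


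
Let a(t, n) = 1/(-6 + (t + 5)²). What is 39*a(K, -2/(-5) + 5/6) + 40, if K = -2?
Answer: 53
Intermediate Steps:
a(t, n) = 1/(-6 + (5 + t)²)
39*a(K, -2/(-5) + 5/6) + 40 = 39/(-6 + (5 - 2)²) + 40 = 39/(-6 + 3²) + 40 = 39/(-6 + 9) + 40 = 39/3 + 40 = 39*(⅓) + 40 = 13 + 40 = 53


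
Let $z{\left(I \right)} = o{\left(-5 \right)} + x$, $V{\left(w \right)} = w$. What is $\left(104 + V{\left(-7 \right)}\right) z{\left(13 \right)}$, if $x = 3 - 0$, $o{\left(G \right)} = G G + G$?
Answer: $2231$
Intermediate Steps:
$o{\left(G \right)} = G + G^{2}$ ($o{\left(G \right)} = G^{2} + G = G + G^{2}$)
$x = 3$ ($x = 3 + 0 = 3$)
$z{\left(I \right)} = 23$ ($z{\left(I \right)} = - 5 \left(1 - 5\right) + 3 = \left(-5\right) \left(-4\right) + 3 = 20 + 3 = 23$)
$\left(104 + V{\left(-7 \right)}\right) z{\left(13 \right)} = \left(104 - 7\right) 23 = 97 \cdot 23 = 2231$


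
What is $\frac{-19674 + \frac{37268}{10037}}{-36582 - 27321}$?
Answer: $\frac{197430670}{641394411} \approx 0.30781$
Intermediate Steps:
$\frac{-19674 + \frac{37268}{10037}}{-36582 - 27321} = \frac{-19674 + 37268 \cdot \frac{1}{10037}}{-63903} = \left(-19674 + \frac{37268}{10037}\right) \left(- \frac{1}{63903}\right) = \left(- \frac{197430670}{10037}\right) \left(- \frac{1}{63903}\right) = \frac{197430670}{641394411}$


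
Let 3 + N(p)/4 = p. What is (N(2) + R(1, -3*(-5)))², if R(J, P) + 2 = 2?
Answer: 16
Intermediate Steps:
N(p) = -12 + 4*p
R(J, P) = 0 (R(J, P) = -2 + 2 = 0)
(N(2) + R(1, -3*(-5)))² = ((-12 + 4*2) + 0)² = ((-12 + 8) + 0)² = (-4 + 0)² = (-4)² = 16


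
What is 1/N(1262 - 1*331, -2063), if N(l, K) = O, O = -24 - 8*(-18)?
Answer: 1/120 ≈ 0.0083333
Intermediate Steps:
O = 120 (O = -24 + 144 = 120)
N(l, K) = 120
1/N(1262 - 1*331, -2063) = 1/120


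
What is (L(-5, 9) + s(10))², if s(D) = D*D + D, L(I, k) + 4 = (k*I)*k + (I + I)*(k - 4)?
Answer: 121801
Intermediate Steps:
L(I, k) = -4 + I*k² + 2*I*(-4 + k) (L(I, k) = -4 + ((k*I)*k + (I + I)*(k - 4)) = -4 + ((I*k)*k + (2*I)*(-4 + k)) = -4 + (I*k² + 2*I*(-4 + k)) = -4 + I*k² + 2*I*(-4 + k))
s(D) = D + D² (s(D) = D² + D = D + D²)
(L(-5, 9) + s(10))² = ((-4 - 8*(-5) - 5*9² + 2*(-5)*9) + 10*(1 + 10))² = ((-4 + 40 - 5*81 - 90) + 10*11)² = ((-4 + 40 - 405 - 90) + 110)² = (-459 + 110)² = (-349)² = 121801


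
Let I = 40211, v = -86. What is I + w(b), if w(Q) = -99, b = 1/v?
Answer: 40112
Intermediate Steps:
b = -1/86 (b = 1/(-86) = -1/86 ≈ -0.011628)
I + w(b) = 40211 - 99 = 40112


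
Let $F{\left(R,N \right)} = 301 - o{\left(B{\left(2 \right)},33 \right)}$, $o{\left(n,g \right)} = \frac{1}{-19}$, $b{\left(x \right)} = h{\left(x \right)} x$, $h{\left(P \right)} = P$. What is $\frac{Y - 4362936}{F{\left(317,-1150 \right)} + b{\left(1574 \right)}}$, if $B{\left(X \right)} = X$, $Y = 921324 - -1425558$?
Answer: $- \frac{6384171}{7846294} \approx -0.81365$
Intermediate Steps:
$Y = 2346882$ ($Y = 921324 + 1425558 = 2346882$)
$b{\left(x \right)} = x^{2}$ ($b{\left(x \right)} = x x = x^{2}$)
$o{\left(n,g \right)} = - \frac{1}{19}$
$F{\left(R,N \right)} = \frac{5720}{19}$ ($F{\left(R,N \right)} = 301 - - \frac{1}{19} = 301 + \frac{1}{19} = \frac{5720}{19}$)
$\frac{Y - 4362936}{F{\left(317,-1150 \right)} + b{\left(1574 \right)}} = \frac{2346882 - 4362936}{\frac{5720}{19} + 1574^{2}} = - \frac{2016054}{\frac{5720}{19} + 2477476} = - \frac{2016054}{\frac{47077764}{19}} = \left(-2016054\right) \frac{19}{47077764} = - \frac{6384171}{7846294}$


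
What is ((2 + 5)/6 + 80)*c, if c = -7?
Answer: -3409/6 ≈ -568.17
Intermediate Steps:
((2 + 5)/6 + 80)*c = ((2 + 5)/6 + 80)*(-7) = ((⅙)*7 + 80)*(-7) = (7/6 + 80)*(-7) = (487/6)*(-7) = -3409/6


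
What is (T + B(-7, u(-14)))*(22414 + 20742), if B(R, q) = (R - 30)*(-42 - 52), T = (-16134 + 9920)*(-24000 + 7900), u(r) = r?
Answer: 4317709378968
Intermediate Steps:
T = 100045400 (T = -6214*(-16100) = 100045400)
B(R, q) = 2820 - 94*R (B(R, q) = (-30 + R)*(-94) = 2820 - 94*R)
(T + B(-7, u(-14)))*(22414 + 20742) = (100045400 + (2820 - 94*(-7)))*(22414 + 20742) = (100045400 + (2820 + 658))*43156 = (100045400 + 3478)*43156 = 100048878*43156 = 4317709378968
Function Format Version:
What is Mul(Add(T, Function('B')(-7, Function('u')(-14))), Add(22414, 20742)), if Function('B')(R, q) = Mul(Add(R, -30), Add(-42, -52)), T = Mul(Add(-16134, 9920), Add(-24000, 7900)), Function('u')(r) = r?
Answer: 4317709378968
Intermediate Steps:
T = 100045400 (T = Mul(-6214, -16100) = 100045400)
Function('B')(R, q) = Add(2820, Mul(-94, R)) (Function('B')(R, q) = Mul(Add(-30, R), -94) = Add(2820, Mul(-94, R)))
Mul(Add(T, Function('B')(-7, Function('u')(-14))), Add(22414, 20742)) = Mul(Add(100045400, Add(2820, Mul(-94, -7))), Add(22414, 20742)) = Mul(Add(100045400, Add(2820, 658)), 43156) = Mul(Add(100045400, 3478), 43156) = Mul(100048878, 43156) = 4317709378968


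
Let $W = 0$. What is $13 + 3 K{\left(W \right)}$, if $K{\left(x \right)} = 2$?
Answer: $19$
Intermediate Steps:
$13 + 3 K{\left(W \right)} = 13 + 3 \cdot 2 = 13 + 6 = 19$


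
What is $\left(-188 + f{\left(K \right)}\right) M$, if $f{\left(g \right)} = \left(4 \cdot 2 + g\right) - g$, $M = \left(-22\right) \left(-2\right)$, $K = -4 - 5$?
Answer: $-7920$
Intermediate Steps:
$K = -9$ ($K = -4 - 5 = -9$)
$M = 44$
$f{\left(g \right)} = 8$ ($f{\left(g \right)} = \left(8 + g\right) - g = 8$)
$\left(-188 + f{\left(K \right)}\right) M = \left(-188 + 8\right) 44 = \left(-180\right) 44 = -7920$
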